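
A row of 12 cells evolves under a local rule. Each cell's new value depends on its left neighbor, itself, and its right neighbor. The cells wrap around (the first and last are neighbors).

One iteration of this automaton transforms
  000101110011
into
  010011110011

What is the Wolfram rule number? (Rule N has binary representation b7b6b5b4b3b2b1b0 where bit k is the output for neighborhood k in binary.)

233

position 6: 111 → 1  (bit 7 = 1)
position 7: 110 → 1  (bit 6 = 1)
position 4: 101 → 1  (bit 5 = 1)
position 0: 100 → 0  (bit 4 = 0)
position 5: 011 → 1  (bit 3 = 1)
position 3: 010 → 0  (bit 2 = 0)
position 2: 001 → 0  (bit 1 = 0)
position 1: 000 → 1  (bit 0 = 1)
bits b7..b0 = 11101001 = 233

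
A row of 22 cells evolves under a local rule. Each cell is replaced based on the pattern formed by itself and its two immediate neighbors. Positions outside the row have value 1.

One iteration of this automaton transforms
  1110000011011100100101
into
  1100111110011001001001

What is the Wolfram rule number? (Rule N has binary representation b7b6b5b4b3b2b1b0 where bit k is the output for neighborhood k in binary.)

139

position 0: 111 → 1  (bit 7 = 1)
position 2: 110 → 0  (bit 6 = 0)
position 10: 101 → 0  (bit 5 = 0)
position 3: 100 → 0  (bit 4 = 0)
position 8: 011 → 1  (bit 3 = 1)
position 16: 010 → 0  (bit 2 = 0)
position 7: 001 → 1  (bit 1 = 1)
position 4: 000 → 1  (bit 0 = 1)
bits b7..b0 = 10001011 = 139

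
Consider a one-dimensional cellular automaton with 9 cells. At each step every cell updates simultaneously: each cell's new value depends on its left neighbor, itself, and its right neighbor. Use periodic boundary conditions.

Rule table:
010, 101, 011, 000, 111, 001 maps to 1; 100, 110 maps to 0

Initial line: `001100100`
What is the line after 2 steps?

111001101
110011011

110011011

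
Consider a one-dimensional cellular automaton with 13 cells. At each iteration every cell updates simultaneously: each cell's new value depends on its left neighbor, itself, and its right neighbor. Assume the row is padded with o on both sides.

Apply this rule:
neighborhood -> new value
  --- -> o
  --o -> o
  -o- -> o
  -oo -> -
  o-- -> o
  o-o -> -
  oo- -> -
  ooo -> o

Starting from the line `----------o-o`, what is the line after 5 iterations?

ooooooooooo--
oooooooooo-oo
ooooooooo---o
oooooooo-ooo-
ooooooo---o--

ooooooo---o--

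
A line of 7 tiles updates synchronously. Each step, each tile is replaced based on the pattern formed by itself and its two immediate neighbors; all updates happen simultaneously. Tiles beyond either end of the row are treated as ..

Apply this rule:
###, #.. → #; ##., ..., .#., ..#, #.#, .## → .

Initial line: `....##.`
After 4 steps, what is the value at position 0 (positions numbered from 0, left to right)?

step 1: ......#
step 2: .......
step 3: .......  (fixed point — unchanged through step 4)
position 0 holds .

.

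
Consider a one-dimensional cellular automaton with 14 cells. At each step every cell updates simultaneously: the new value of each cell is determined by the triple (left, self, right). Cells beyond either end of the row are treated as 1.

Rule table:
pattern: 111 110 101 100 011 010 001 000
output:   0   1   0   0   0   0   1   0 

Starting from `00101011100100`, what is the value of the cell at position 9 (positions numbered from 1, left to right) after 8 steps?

0

01000000101001
00000001000010
00000010000100
00000100001001
00001000010010
00010000100100
00100001001001
01000010010010
position 9 holds 0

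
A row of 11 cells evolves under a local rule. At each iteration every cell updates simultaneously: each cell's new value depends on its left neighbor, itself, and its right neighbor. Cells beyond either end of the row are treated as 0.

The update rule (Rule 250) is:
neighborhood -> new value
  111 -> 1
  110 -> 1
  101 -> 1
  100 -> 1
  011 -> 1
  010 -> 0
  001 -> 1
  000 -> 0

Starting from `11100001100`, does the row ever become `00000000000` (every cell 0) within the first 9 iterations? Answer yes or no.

no

11110011110
11111111111
11111111111  (fixed point — unchanged through iteration 9)
iteration 9 is 11111111111, still not uniform 0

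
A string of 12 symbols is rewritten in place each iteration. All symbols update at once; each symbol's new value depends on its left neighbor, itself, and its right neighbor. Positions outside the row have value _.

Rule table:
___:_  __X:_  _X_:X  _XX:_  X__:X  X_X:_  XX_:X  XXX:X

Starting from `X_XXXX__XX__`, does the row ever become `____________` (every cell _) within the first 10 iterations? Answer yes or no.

no

iteration 1: X__XXXX__XX_
iteration 2: XX__XXXX__XX
iteration 3: _XX__XXXX__X
iteration 4: __XX__XXXX_X
iteration 5: ___XX__XXX_X
iteration 6: ____XX__XX_X
iteration 7: _____XX__X_X
iteration 8: ______XX_X_X
iteration 9: _______X_X_X
iteration 10: _______X_X_X
iteration 10 is _______X_X_X, still not uniform _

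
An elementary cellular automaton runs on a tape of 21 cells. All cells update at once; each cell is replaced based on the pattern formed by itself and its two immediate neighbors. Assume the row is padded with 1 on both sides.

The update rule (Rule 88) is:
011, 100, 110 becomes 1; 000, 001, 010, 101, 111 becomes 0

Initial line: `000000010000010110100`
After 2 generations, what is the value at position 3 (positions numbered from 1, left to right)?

100000001000000110010
110000000100000111000
position 3 holds 0

0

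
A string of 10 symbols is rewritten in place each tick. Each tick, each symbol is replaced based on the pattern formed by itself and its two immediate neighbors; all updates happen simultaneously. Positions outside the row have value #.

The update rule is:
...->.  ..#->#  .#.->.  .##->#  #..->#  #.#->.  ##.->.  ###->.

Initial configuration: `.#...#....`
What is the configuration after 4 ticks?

..#.#.#..#
##.....###
..#...##..
##.#.##.##

##.#.##.##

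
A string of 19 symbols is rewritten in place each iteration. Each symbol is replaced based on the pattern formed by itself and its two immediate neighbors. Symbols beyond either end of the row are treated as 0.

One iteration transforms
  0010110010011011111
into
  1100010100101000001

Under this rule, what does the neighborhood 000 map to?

1

At position 0 the neighborhood is 000; the next row has 1 there.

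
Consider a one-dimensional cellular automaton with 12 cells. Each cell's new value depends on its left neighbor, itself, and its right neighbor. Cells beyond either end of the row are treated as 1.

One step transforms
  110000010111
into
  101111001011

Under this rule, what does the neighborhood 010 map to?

At position 7 the neighborhood is 010; the next row has 0 there.

0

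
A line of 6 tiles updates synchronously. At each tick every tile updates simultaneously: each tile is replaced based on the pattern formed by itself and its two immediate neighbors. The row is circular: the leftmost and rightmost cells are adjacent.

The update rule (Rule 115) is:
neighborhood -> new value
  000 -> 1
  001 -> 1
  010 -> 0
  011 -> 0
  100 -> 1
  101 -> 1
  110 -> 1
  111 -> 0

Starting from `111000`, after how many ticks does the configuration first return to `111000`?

001111
110001
011110
100011
111100
000111
111001
001110
110011
011100
100111
111000

12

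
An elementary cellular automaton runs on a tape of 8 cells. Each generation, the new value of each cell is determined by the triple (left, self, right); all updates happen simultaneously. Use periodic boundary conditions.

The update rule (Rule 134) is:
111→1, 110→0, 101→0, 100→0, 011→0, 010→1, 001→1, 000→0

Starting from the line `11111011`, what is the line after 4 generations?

11001000

generation 1: 11110001
generation 2: 11100010
generation 3: 01000110
generation 4: 11001000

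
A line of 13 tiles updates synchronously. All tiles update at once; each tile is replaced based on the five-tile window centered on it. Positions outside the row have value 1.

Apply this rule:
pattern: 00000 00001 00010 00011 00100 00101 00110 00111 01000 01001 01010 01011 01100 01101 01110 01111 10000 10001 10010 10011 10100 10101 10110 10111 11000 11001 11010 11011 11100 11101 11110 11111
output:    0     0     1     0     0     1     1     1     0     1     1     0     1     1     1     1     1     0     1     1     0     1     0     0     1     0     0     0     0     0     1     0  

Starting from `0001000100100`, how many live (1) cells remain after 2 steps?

4

1010001011011
0000011001001
count of 1: 4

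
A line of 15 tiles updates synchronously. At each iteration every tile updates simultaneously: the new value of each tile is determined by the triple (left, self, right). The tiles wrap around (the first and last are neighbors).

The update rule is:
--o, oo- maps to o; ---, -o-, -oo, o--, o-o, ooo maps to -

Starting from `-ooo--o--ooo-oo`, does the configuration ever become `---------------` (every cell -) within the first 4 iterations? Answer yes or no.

no

---o-o--o--o--o
--o----o--o--o-
-o----o--o--o--
o----o--o--o---
iteration 4 is o----o--o--o---, still not uniform -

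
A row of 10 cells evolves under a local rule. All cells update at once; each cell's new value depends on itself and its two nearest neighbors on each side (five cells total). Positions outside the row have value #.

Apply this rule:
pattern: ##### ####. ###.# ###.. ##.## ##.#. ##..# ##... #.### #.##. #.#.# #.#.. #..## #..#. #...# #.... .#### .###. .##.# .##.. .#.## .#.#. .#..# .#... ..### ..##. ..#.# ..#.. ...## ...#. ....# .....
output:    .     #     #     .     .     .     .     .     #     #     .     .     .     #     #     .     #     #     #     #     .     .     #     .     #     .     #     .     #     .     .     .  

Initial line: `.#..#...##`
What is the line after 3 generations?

..##..####
...#..##..
.#..#..#..

.#..#..#..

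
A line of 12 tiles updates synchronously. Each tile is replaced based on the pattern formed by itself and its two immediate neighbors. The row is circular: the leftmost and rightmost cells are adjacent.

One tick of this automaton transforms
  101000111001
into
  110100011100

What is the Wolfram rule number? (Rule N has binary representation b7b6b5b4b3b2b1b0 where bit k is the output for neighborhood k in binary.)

position 7: 111 → 1  (bit 7 = 1)
position 0: 110 → 1  (bit 6 = 1)
position 1: 101 → 1  (bit 5 = 1)
position 3: 100 → 1  (bit 4 = 1)
position 6: 011 → 0  (bit 3 = 0)
position 2: 010 → 0  (bit 2 = 0)
position 5: 001 → 0  (bit 1 = 0)
position 4: 000 → 0  (bit 0 = 0)
bits b7..b0 = 11110000 = 240

240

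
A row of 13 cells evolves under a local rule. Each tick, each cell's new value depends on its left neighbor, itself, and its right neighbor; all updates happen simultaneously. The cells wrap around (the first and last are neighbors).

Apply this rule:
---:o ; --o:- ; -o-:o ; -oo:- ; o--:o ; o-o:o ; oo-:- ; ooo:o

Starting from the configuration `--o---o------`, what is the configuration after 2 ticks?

-o-o-o-oooooo

o-ooo-ooooooo
-o-o-o-oooooo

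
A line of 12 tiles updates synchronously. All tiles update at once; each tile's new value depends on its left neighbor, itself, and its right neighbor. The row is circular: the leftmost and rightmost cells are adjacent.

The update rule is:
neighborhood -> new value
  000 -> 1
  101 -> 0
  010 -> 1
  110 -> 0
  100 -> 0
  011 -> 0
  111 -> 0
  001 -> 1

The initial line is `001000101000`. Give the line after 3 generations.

111111111011

111011101011
000000001000
111111111011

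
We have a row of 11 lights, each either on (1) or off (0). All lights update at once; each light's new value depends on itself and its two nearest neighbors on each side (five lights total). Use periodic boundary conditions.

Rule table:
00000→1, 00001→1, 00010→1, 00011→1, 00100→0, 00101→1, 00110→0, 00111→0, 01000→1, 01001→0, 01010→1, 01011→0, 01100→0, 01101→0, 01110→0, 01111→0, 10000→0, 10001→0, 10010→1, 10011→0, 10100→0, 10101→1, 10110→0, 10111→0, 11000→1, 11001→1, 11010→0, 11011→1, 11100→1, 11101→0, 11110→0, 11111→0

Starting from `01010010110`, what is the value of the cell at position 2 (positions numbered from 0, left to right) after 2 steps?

1

11100110001
00110001010
position 2 holds 1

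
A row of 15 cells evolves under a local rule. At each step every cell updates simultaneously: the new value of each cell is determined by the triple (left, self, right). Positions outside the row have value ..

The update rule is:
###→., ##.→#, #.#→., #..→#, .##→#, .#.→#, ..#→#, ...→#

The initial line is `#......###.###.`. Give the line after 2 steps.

########.#.#.##
#......#.#.#.##

#......#.#.#.##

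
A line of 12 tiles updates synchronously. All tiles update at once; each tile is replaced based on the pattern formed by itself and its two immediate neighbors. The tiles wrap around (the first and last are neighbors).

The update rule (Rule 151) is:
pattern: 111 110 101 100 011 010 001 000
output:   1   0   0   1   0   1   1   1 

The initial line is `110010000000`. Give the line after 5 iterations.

001111111111
110111111110
000011111100
111101111011
111000110001

111000110001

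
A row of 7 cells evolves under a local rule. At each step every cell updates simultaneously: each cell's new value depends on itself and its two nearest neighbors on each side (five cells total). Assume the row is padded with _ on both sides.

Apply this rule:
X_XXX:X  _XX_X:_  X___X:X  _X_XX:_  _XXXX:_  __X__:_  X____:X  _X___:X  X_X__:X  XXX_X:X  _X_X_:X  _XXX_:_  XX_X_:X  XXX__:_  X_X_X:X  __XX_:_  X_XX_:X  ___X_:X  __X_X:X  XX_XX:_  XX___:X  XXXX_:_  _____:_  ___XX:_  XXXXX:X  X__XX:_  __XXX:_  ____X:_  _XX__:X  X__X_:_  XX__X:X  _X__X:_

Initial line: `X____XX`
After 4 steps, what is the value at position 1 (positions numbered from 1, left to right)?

_

_XX___X
__XXXX_
______X
_____X_
position 1 holds _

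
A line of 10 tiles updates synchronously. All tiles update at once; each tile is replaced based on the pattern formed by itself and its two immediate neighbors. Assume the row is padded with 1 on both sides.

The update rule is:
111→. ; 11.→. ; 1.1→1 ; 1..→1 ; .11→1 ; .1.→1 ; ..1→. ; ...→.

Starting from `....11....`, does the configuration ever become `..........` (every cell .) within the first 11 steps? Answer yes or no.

no

1...1.1...
.1..1111..
111.1...1.
...111..11
1..1..1.1.
.1.11.1111
1111.11...
....11.1..
1...1.111.
.1..111..1
111.1..1.1
step 11 is 111.1..1.1, still not uniform .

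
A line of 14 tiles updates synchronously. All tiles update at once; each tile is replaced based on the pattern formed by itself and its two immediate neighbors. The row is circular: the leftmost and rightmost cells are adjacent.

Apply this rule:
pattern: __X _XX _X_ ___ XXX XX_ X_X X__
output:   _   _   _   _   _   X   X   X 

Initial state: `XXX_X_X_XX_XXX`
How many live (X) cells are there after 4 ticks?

__XX_X_X_XX___
___XX_X_X_XX__
____XX_X_X_XX_
_____XX_X_X_XX
count of X: 6

6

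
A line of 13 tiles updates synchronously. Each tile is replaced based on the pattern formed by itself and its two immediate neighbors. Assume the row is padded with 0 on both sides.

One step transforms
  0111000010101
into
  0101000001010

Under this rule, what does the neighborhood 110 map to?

At position 3 the neighborhood is 110; the next row has 1 there.

1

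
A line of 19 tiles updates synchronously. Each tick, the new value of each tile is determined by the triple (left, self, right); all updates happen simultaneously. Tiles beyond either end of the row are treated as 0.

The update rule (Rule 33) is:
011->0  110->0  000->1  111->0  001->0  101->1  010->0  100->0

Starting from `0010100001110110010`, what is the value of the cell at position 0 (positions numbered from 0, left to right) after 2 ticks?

1001001100001000000
0000000001100011111
position 0 holds 0

0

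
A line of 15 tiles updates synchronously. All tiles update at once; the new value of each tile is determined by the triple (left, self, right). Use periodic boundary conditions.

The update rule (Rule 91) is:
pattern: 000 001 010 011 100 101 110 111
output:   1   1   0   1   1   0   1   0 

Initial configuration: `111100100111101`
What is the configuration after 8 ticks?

010001110111111

tick 1: 000111011100101
tick 2: 111101010111000
tick 3: 100100000101111
tick 4: 111011111001000
tick 5: 101010001110111
tick 6: 100001111010100
tick 7: 011111001000011
tick 8: 010001110111111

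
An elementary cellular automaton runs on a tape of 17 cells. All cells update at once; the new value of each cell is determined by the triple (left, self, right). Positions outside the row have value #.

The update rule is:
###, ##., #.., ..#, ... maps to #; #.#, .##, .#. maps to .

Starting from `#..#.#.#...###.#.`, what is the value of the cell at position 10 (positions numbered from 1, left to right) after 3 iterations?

###.....###.##...
########.##..####
########..###.###
position 10 holds .

.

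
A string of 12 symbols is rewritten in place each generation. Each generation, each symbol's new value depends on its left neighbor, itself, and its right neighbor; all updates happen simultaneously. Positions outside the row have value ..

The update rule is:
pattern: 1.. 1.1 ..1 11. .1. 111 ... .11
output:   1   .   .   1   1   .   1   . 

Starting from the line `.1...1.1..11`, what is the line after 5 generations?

.111.1.11..1
...1.1..11.1
11.1.11..1.1
.1.1..11.1.1
.1.11..1.1.1

.1.11..1.1.1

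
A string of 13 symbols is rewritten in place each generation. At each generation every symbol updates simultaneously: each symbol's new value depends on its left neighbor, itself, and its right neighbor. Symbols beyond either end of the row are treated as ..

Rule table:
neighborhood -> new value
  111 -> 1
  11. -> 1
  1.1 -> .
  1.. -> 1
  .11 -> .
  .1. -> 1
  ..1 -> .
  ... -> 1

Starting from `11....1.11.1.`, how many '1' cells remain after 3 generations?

7

generation 1: .1111.1..1.11
generation 2: ..111.11.1..1
generation 3: 1..11..1.11.1
count of 1: 7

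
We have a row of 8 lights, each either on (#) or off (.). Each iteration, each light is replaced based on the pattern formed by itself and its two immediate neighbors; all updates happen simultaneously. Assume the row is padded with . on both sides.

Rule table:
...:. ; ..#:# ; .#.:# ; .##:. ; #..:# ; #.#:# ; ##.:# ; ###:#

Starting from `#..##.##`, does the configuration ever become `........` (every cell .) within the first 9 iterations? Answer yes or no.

no

iteration 1: ###.##.#
iteration 2: .###.###
iteration 3: #.###.##
iteration 4: ##.###.#
iteration 5: .##.####
iteration 6: #.##.###
iteration 7: ##.##.##
iteration 8: .##.##.#
iteration 9: #.##.###
iteration 9 is #.##.###, still not uniform .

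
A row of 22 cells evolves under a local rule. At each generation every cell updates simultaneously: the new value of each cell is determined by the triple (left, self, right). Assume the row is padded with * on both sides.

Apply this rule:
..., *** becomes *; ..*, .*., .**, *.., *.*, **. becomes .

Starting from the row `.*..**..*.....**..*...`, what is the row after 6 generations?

.......**..*..***..*..

..........***.......*.
.********..*..*****...
..******.......***..*.
...****..*****..*.....
.*..**....***.....***.
.......**..*..***..*..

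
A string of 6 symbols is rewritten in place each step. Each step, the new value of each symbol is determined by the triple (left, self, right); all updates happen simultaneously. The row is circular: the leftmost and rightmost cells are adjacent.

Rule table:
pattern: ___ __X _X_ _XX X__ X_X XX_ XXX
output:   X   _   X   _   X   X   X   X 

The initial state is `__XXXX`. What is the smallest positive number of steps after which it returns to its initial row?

X__XXX
XX__XX
XXX__X
XXXX__
_XXXX_
__XXXX

6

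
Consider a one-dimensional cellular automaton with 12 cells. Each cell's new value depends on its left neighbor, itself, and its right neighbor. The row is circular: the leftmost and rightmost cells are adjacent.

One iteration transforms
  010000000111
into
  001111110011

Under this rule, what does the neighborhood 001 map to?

At position 8 the neighborhood is 001; the next row has 0 there.

0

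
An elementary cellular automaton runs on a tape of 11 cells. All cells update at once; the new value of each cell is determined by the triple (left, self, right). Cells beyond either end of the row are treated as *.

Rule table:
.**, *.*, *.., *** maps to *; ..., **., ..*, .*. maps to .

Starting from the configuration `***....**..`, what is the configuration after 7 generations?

.*.*.*.****

**.*...*.*.
*.*.*...*.*
.*.*.*...**
*.*.*.*..**
.*.*.*.*.**
*.*.*.*.***
.*.*.*.****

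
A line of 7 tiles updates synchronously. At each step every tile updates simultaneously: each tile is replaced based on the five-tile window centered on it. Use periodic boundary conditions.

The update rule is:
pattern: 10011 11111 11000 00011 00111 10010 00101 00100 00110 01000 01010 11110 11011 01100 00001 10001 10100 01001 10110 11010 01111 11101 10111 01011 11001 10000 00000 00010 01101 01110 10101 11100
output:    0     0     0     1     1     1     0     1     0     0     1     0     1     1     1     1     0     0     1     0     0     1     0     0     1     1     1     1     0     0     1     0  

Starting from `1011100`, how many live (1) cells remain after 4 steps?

0000011
0111101
0000101
0111010
count of 1: 4

4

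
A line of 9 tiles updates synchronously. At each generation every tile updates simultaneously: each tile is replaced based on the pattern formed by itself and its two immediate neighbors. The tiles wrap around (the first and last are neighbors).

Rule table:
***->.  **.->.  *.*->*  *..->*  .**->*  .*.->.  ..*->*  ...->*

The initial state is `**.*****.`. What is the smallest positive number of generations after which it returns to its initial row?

18

*.**....*
.**.*****
**.**....
*.**.****
.**.**...
**.**.***
..**.**..
***.**.**
...**.**.
****.**.*
....**.**
*****.**.
*....**.*
.*****.**
**....**.
*.*****.*
.**....**
**.*****.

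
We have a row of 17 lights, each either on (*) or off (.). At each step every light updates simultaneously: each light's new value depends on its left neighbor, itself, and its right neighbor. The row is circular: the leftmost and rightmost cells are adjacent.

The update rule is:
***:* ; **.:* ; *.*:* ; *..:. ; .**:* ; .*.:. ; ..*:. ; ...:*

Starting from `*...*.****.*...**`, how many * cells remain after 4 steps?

15

*.*..******..*.**
**...******...***
**.*.******.*.***
***.********.****
count of *: 15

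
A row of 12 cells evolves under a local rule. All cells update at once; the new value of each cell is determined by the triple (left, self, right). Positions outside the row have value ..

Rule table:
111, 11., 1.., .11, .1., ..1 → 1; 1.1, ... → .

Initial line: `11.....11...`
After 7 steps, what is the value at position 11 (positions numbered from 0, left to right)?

step 1: 111...1111..
step 2: 1111.111111.
step 3: 1111.1111111
step 4: 1111.1111111  (fixed point — unchanged through step 7)
position 11 holds 1

1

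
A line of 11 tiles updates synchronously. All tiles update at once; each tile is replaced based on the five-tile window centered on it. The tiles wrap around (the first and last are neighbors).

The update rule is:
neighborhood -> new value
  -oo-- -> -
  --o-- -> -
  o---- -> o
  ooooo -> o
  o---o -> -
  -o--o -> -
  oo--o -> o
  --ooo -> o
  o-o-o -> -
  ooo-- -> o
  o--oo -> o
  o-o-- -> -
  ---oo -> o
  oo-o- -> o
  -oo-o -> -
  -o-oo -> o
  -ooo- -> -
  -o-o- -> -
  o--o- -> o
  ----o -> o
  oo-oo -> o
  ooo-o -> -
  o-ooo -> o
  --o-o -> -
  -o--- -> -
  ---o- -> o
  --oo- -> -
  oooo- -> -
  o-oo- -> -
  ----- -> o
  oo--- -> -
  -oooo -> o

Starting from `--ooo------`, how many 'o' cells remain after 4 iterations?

7

ooo-o-ooooo
o--o-oooooo
ooo-oooooo-
o--ooooo--o
count of o: 7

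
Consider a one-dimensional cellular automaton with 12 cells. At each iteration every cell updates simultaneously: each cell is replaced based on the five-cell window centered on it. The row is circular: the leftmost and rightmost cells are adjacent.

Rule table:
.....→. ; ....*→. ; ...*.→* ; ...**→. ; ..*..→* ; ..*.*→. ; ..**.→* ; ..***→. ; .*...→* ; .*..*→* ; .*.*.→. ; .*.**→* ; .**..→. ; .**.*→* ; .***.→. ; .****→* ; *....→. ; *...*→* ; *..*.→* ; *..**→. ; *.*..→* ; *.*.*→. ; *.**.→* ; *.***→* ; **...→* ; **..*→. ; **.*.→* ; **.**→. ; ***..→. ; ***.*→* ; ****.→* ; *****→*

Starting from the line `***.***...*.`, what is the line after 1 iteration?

*.*.*..***.*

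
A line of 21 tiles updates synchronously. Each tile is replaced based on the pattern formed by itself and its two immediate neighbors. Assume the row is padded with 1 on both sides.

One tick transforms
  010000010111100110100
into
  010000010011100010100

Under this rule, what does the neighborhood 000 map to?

0

At position 3 the neighborhood is 000; the next row has 0 there.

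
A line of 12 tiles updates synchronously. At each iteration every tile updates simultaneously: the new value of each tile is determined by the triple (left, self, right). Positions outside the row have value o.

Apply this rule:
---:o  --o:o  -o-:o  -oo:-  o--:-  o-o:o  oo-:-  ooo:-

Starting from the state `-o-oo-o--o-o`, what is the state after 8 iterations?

ooo--oo-ooo-
----o--o---o
-oooo-oo-oo-
o----o--o--o
--oooo-oo-o-
-o----o--ooo
oo-oooo-o---
--o----oo-oo

--o----oo-oo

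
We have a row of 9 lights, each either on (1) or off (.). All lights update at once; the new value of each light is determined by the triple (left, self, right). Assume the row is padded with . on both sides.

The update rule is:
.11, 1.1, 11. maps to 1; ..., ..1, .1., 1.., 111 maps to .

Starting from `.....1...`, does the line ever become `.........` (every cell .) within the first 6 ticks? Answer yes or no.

tick 1: .........
all cells are . at tick 1

yes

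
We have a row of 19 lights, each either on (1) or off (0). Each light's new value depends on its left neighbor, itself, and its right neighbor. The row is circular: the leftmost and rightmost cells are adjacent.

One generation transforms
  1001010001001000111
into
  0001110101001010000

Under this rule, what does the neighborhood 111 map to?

At position 17 the neighborhood is 111; the next row has 0 there.

0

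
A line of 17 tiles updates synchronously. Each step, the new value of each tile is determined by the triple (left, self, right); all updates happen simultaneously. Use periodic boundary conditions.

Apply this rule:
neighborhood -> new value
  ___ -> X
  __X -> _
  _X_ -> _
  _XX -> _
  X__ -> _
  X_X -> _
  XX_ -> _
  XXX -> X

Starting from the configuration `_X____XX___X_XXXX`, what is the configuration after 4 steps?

XX____XX___XX____

___XX____X____XX_
XX____XX___XX____
___XX____X____XX_  (repeats step 1; period 2)
step 4: XX____XX___XX____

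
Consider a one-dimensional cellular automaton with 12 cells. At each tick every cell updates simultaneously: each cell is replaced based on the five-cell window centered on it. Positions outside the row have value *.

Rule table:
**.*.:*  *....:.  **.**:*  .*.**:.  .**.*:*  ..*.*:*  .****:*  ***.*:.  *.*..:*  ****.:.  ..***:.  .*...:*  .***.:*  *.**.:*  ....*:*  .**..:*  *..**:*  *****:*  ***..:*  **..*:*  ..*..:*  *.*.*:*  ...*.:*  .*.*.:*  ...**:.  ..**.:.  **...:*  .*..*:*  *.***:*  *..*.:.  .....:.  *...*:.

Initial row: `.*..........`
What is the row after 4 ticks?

***..***.*.*

***.......*.
*.**....***.
.****.*..*.*
***..***.*.*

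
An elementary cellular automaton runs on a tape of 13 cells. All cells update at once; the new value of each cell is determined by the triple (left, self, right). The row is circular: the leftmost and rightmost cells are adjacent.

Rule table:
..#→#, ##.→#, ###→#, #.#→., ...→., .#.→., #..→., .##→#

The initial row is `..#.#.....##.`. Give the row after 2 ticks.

#.......####.

tick 1: .#.......###.
tick 2: #.......####.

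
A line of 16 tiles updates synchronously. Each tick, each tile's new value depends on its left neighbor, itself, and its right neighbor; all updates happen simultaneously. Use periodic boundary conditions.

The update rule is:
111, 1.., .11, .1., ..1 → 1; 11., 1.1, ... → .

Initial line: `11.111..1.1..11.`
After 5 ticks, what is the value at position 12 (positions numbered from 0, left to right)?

1

1..11.111.1111..
1111..11..111.11
111.111.1111..11
11..11..111.1111
1.111.1111..1111
position 12 holds 1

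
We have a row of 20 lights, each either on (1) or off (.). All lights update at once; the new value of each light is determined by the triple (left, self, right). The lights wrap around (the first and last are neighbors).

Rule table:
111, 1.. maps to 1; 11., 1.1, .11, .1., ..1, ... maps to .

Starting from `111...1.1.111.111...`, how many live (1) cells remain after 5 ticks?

3

tick 1: .1.1.......1...1.1..
tick 2: ....1.......1.....1.
tick 3: .....1.......1.....1
tick 4: 1.....1.......1.....
tick 5: .1.....1.......1....
count of 1: 3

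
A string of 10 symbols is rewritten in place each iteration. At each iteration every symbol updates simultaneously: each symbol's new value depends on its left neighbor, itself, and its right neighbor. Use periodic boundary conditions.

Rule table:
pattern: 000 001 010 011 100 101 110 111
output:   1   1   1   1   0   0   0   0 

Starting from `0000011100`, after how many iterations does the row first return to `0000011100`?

10

1111110001
0000000111
0111111100
1100000001
0001111111
0111000000
1100011111
0001110000
1111000111
0000011100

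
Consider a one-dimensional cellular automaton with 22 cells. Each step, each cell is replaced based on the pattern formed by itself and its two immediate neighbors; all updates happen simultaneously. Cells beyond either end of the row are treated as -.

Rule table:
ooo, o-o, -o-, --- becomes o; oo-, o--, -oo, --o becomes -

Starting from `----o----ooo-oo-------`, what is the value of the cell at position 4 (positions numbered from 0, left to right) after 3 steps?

o

ooo-o-oo--o-o---oooooo
-o-ooo----ooo-o--oooo-
-oo-o--oo--o-oo---oo--
position 4 holds o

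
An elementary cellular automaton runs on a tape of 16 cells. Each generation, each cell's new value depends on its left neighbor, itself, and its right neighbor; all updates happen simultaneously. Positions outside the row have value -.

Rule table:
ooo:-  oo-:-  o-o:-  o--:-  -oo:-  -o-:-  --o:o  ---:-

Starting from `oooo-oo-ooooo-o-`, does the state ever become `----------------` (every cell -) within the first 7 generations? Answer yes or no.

generation 1: ----------------
all cells are - at generation 1

yes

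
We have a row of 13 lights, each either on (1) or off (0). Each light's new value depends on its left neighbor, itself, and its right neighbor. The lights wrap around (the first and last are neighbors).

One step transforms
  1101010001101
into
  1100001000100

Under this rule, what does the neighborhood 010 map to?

At position 3 the neighborhood is 010; the next row has 0 there.

0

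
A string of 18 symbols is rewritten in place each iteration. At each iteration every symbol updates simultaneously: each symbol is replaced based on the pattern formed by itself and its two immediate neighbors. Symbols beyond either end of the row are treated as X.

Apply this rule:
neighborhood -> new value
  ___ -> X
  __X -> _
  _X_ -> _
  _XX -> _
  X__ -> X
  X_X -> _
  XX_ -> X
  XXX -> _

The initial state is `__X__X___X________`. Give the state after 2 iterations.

X__X__XX__XXXXXXX_
XX__X__XX_______X_

XX__X__XX_______X_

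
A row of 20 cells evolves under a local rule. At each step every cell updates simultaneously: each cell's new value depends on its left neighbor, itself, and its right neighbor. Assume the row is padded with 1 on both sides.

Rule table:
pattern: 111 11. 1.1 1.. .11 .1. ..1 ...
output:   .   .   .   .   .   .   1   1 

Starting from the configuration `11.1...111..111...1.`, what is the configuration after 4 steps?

.....11....1....11..
.1111...111..111...1
......11....1....11.
.11111...111..111...

.11111...111..111...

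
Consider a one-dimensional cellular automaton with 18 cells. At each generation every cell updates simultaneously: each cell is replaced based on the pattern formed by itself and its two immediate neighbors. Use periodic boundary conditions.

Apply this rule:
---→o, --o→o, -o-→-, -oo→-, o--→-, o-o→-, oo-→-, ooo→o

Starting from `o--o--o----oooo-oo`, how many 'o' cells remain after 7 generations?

8

generation 1: --o--o--ooo-oo---o
generation 2: -o--o--o-o-----oo-
generation 3: o--o--o----oooo---
generation 4: --o--o--ooo-oo--oo
generation 5: -o--o--o-o-----o--
generation 6: o--o--o----oooo--o
generation 7: --o--o--ooo-oo--o-
count of o: 8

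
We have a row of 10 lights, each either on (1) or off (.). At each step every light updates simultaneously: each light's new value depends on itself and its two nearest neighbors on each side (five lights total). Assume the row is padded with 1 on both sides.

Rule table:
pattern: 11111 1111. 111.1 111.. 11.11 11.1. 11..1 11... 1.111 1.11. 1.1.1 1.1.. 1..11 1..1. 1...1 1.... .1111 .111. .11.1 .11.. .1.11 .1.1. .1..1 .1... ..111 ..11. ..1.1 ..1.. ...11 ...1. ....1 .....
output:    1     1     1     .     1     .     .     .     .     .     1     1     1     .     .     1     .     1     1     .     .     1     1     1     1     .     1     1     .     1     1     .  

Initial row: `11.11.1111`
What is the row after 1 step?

111.11..11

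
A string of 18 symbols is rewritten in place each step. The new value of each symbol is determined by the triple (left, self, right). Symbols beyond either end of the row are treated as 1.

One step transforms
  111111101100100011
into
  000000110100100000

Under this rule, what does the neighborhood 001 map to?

At position 11 the neighborhood is 001; the next row has 0 there.

0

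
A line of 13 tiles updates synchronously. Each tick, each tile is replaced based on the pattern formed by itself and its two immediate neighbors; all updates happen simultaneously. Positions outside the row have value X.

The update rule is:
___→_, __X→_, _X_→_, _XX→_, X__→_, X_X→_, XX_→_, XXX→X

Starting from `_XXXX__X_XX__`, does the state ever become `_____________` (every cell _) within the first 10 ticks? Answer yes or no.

tick 1: __XX_________
tick 2: _____________
all cells are _ at tick 2

yes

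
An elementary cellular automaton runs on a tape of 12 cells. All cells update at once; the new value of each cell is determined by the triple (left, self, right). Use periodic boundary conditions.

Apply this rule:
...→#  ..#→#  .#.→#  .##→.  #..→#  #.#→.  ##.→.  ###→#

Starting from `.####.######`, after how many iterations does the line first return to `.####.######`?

..##...####.
##..###.##.#
#.##.#......
#....#######
.####.######

5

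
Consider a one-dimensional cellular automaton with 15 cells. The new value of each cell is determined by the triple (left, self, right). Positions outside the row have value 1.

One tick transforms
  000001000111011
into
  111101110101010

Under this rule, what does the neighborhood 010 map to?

1

At position 5 the neighborhood is 010; the next row has 1 there.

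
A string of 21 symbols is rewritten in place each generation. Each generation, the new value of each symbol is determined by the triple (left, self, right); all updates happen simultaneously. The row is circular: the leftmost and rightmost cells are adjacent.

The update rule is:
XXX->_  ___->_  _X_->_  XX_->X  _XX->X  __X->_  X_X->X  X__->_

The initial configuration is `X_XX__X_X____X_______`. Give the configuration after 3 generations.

_XXX___X_____________
_X_X_________________
__X__________________

__X__________________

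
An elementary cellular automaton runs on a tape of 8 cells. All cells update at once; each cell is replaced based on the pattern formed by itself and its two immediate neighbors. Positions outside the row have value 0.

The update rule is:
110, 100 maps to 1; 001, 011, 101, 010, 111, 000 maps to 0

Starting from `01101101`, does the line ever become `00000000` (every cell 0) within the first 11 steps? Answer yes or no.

step 1: 00100100
step 2: 00010010
step 3: 00001001
step 4: 00000100
step 5: 00000010
step 6: 00000001
step 7: 00000000
all cells are 0 at step 7

yes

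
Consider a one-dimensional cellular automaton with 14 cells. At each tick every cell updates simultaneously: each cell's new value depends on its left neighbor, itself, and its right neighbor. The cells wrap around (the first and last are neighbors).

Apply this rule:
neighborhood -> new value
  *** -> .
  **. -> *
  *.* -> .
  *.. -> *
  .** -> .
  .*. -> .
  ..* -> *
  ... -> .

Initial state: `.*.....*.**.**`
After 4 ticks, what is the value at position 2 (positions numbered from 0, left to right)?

..*...*...*..*
**.*.*.*.*.**.
.*..........*.
*.*........*.*
position 2 holds *

*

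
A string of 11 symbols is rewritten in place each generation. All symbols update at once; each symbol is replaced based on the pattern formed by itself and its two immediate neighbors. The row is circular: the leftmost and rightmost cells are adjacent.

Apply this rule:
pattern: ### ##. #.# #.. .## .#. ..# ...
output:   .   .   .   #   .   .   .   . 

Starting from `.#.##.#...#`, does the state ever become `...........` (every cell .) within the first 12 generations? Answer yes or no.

.......#...
........#..
.........#.
..........#
#..........
.#.........
..#........
...#.......
....#......
.....#.....
......#....
.......#...
generation 12 is .......#..., still not uniform .

no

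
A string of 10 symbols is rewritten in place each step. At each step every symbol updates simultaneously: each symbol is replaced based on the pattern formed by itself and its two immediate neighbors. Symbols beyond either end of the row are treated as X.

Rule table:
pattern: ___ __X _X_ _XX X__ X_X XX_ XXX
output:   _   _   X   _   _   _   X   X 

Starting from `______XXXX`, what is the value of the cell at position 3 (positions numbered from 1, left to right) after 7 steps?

_______XXX
________XX
_________X
__________
__________  (fixed point — unchanged through step 7)
position 3 holds _

_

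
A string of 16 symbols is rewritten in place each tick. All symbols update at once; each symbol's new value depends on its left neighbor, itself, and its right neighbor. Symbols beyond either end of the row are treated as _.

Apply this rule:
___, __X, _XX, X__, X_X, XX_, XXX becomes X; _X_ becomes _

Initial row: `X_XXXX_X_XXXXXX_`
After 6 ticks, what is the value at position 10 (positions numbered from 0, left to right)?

X

tick 1: _XXXXXX_XXXXXXXX
tick 2: XXXXXXXXXXXXXXXX
tick 3: XXXXXXXXXXXXXXXX  (fixed point — unchanged through tick 6)
position 10 holds X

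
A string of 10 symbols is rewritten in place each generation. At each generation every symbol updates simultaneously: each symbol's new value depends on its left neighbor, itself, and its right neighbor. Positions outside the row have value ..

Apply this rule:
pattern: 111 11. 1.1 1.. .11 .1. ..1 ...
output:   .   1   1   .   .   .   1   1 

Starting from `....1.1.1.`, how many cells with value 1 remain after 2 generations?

generation 1: 1111.1.1..
generation 2: ...11.1..1
count of 1: 4

4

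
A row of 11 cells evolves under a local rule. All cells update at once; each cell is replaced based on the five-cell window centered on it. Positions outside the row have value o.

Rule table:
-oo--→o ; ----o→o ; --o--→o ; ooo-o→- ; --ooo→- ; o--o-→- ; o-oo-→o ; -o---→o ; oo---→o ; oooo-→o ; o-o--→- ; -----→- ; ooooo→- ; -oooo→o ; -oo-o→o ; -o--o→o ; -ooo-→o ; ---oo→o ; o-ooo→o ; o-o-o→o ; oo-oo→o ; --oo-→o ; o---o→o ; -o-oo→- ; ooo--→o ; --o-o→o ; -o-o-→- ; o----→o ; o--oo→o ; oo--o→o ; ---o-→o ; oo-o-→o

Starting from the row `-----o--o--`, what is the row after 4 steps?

oo-oooo-ooo
o-oooo-ooo-
-oooo-ooo-o
oooo-ooo-oo

oooo-ooo-oo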